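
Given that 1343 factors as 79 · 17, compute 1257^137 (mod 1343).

815

Mod 79: 1257 ≡ 72; by Fermat, exponent reduces to 137 mod 78 = 59; 72^59 ≡ 25 (mod 79).
Mod 17: 1257 ≡ 16; by Fermat, exponent reduces to 137 mod 16 = 9; 16^9 ≡ 16 (mod 17).
Combine by CRT: x ≡ 25 (mod 79), x ≡ 16 (mod 17) ⇒ x ≡ 815 (mod 1343).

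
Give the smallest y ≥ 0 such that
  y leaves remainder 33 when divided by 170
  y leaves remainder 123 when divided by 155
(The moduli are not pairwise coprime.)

gcd(170, 155) = 5 and 5 | (123 − 33), so the pair is consistent; merging gives y ≡ 1053 (mod 5270), where 5270 = lcm(170, 155).
The solution is unique modulo lcm(170, 155) = 5270.

1053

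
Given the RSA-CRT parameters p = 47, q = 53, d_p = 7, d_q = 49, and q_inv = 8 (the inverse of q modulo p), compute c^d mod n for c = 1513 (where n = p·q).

m₁ = c^(d_p) mod p: c ≡ 9 (mod 47), and 9^7 mod 47 = 14.
m₂ = c^(d_q) mod q: c ≡ 29 (mod 53), and 29^49 mod 53 = 6.
h = q_inv·(m₁ − m₂) mod p = 8·(14 − 6) mod 47 = 17.
m = m₂ + h·q = 6 + 17·53 = 907.

907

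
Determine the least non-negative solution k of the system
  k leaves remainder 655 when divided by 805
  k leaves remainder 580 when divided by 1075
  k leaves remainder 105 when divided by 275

222030

Combine the congruences pairwise.
gcd(805, 1075) = 5 and 5 | (580 − 655), so the pair is consistent; merging gives k ≡ 48955 (mod 173075), where 173075 = lcm(805, 1075).
gcd(173075, 275) = 25 and 25 | (105 − 48955), so the pair is consistent; merging gives k ≡ 222030 (mod 1903825), where 1903825 = lcm(173075, 275).
The solution is unique modulo lcm(805, 1075, 275) = 1903825.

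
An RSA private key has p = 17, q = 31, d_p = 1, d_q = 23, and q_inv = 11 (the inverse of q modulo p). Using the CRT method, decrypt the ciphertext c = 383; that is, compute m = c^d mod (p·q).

43

m₁ = c^(d_p) mod p: c ≡ 9 (mod 17), and 9^1 mod 17 = 9.
m₂ = c^(d_q) mod q: c ≡ 11 (mod 31), and 11^23 mod 31 = 12.
h = q_inv·(m₁ − m₂) mod p = 11·(9 − 12) mod 17 = 1.
m = m₂ + h·q = 12 + 1·31 = 43.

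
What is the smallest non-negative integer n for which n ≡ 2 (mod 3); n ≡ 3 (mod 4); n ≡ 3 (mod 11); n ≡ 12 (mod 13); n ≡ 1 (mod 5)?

311

From n ≡ 2 (mod 3) write n = 2 + 3t. Substituting into n ≡ 3 (mod 4) gives 3t ≡ 1 (mod 4), and since 3⁻¹ ≡ 3 (mod 4), t ≡ 3. Hence n ≡ 2 + 3·3 = 11 (mod 12).
From n ≡ 11 (mod 12) write n = 11 + 12t. Substituting into n ≡ 3 (mod 11) gives 12t ≡ 3 (mod 11), and since 1⁻¹ ≡ 1 (mod 11), t ≡ 3. Hence n ≡ 11 + 12·3 = 47 (mod 132).
From n ≡ 47 (mod 132) write n = 47 + 132t. Substituting into n ≡ 12 (mod 13) gives 132t ≡ 4 (mod 13), and since 2⁻¹ ≡ 7 (mod 13), t ≡ 2. Hence n ≡ 47 + 132·2 = 311 (mod 1716).
From n ≡ 311 (mod 1716) write n = 311 + 1716t. Substituting into n ≡ 1 (mod 5) gives 1716t ≡ 0 (mod 5), and since 1⁻¹ ≡ 1 (mod 5), t ≡ 0. Hence n ≡ 311 + 1716·0 = 311 (mod 8580).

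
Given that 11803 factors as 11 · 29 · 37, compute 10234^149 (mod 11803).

Mod 11: 10234 ≡ 4; by Fermat, exponent reduces to 149 mod 10 = 9; 4^9 ≡ 3 (mod 11).
Mod 29: 10234 ≡ 26; by Fermat, exponent reduces to 149 mod 28 = 9; 26^9 ≡ 8 (mod 29).
Mod 37: 10234 ≡ 22; by Fermat, exponent reduces to 149 mod 36 = 5; 22^5 ≡ 13 (mod 37).
Combine by CRT: x ≡ 3 (mod 11), x ≡ 8 (mod 29), x ≡ 13 (mod 37) ⇒ x ≡ 124 (mod 11803).

124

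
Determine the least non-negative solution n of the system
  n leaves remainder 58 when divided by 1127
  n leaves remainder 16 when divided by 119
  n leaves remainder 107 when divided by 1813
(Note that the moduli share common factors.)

32741

Combine the congruences pairwise.
gcd(1127, 119) = 7 and 7 | (16 − 58), so the pair is consistent; merging gives n ≡ 13582 (mod 19159), where 19159 = lcm(1127, 119).
gcd(19159, 1813) = 49 and 49 | (107 − 13582), so the pair is consistent; merging gives n ≡ 32741 (mod 708883), where 708883 = lcm(19159, 1813).
The solution is unique modulo lcm(1127, 119, 1813) = 708883.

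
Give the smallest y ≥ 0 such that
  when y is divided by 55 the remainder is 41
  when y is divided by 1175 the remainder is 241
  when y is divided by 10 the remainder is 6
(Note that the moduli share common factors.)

Combine the congruences pairwise.
gcd(55, 1175) = 5 and 5 | (241 − 41), so the pair is consistent; merging gives y ≡ 1416 (mod 12925), where 12925 = lcm(55, 1175).
gcd(12925, 10) = 5 and 5 | (6 − 1416), so the pair is consistent; merging gives y ≡ 1416 (mod 25850), where 25850 = lcm(12925, 10).
The solution is unique modulo lcm(55, 1175, 10) = 25850.

1416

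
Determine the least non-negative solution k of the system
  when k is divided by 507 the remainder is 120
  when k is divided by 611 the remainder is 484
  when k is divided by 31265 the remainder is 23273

Combine the congruences pairwise.
gcd(507, 611) = 13 and 13 | (484 − 120), so the pair is consistent; merging gives k ≡ 10260 (mod 23829), where 23829 = lcm(507, 611).
gcd(23829, 31265) = 169 and 169 | (23273 − 10260), so the pair is consistent; merging gives k ≡ 3274833 (mod 4408365), where 4408365 = lcm(23829, 31265).
The solution is unique modulo lcm(507, 611, 31265) = 4408365.

3274833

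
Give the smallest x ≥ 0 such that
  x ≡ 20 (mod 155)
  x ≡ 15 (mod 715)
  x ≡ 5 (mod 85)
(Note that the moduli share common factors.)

345360

gcd(155, 715) = 5 and 5 | (15 − 20), so the pair is consistent; merging gives x ≡ 12885 (mod 22165), where 22165 = lcm(155, 715).
gcd(22165, 85) = 5 and 5 | (5 − 12885), so the pair is consistent; merging gives x ≡ 345360 (mod 376805), where 376805 = lcm(22165, 85).
The solution is unique modulo lcm(155, 715, 85) = 376805.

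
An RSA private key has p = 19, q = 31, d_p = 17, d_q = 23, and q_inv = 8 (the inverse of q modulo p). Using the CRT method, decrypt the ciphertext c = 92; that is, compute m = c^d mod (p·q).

557

m₁ = c^(d_p) mod p: c ≡ 16 (mod 19), and 16^17 mod 19 = 6.
m₂ = c^(d_q) mod q: c ≡ 30 (mod 31), and 30^23 mod 31 = 30.
h = q_inv·(m₁ − m₂) mod p = 8·(6 − 30) mod 19 = 17.
m = m₂ + h·q = 30 + 17·31 = 557.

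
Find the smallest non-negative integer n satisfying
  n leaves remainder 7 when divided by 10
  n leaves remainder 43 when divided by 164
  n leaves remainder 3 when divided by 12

Combine the congruences pairwise.
gcd(10, 164) = 2 and 2 | (43 − 7), so the pair is consistent; merging gives n ≡ 207 (mod 820), where 820 = lcm(10, 164).
gcd(820, 12) = 4 and 4 | (3 − 207), so the pair is consistent; merging gives n ≡ 207 (mod 2460), where 2460 = lcm(820, 12).
The solution is unique modulo lcm(10, 164, 12) = 2460.

207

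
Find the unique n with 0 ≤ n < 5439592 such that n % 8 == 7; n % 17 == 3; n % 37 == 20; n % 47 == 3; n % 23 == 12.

1735431

The moduli are pairwise coprime; M = 8·17·37·47·23 = 5439592.
M/8 = 679949; 679949 ≡ 5 (mod 8); 5·5 ≡ 1, so inverse 5.
M/17 = 319976; 319976 ≡ 2 (mod 17); 2·9 ≡ 1, so inverse 9.
M/37 = 147016; 147016 ≡ 15 (mod 37); 15·5 ≡ 1, so inverse 5.
M/47 = 115736; 115736 ≡ 22 (mod 47); 22·15 ≡ 1, so inverse 15.
M/23 = 236504; 236504 ≡ 18 (mod 23); 18·9 ≡ 1, so inverse 9.
n ≡ 7·679949·5 + 3·319976·9 + 20·147016·5 + 3·115736·15 + 12·236504·9 = 77889719.
77889719 mod 5439592 = 1735431.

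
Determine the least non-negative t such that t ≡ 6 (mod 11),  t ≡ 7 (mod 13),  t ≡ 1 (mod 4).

The moduli are pairwise coprime; N = 11·13·4 = 572.
N/11 = 52; 52 ≡ 8 (mod 11); 8·7 ≡ 1, so inverse 7.
N/13 = 44; 44 ≡ 5 (mod 13); 5·8 ≡ 1, so inverse 8.
N/4 = 143; 143 ≡ 3 (mod 4); 3·3 ≡ 1, so inverse 3.
t ≡ 6·52·7 + 7·44·8 + 1·143·3 = 5077.
5077 mod 572 = 501.

501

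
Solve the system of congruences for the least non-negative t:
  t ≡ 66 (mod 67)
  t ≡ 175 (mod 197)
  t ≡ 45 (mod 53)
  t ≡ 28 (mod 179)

The moduli are pairwise coprime; N = 67·197·53·179 = 125218913.
N/67 = 1868939; 1868939 ≡ 41 (mod 67); 41·18 ≡ 1, so inverse 18.
N/197 = 635629; 635629 ≡ 107 (mod 197); 107·116 ≡ 1, so inverse 116.
N/53 = 2362621; 2362621 ≡ 40 (mod 53); 40·4 ≡ 1, so inverse 4.
N/179 = 699547; 699547 ≡ 15 (mod 179); 15·12 ≡ 1, so inverse 12.
t ≡ 66·1868939·18 + 175·635629·116 + 45·2362621·4 + 28·699547·12 = 15783887804.
15783887804 mod 125218913 = 6304766.

6304766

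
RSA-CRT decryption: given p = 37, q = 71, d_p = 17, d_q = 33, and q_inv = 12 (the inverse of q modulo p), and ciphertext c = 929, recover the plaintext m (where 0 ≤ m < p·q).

1138

m₁ = c^(d_p) mod p: c ≡ 4 (mod 37), and 4^17 mod 37 = 28.
m₂ = c^(d_q) mod q: c ≡ 6 (mod 71), and 6^33 mod 71 = 2.
h = q_inv·(m₁ − m₂) mod p = 12·(28 − 2) mod 37 = 16.
m = m₂ + h·q = 2 + 16·71 = 1138.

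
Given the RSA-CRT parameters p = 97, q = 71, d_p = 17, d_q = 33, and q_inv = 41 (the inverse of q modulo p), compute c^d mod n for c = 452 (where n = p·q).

2295

m₁ = c^(d_p) mod p: c ≡ 64 (mod 97), and 64^17 mod 97 = 64.
m₂ = c^(d_q) mod q: c ≡ 26 (mod 71), and 26^33 mod 71 = 23.
h = q_inv·(m₁ − m₂) mod p = 41·(64 − 23) mod 97 = 32.
m = m₂ + h·q = 23 + 32·71 = 2295.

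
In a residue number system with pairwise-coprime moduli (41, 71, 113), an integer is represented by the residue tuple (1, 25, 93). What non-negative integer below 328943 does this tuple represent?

The moduli are pairwise coprime; N = 41·71·113 = 328943.
N/41 = 8023; 8023 ≡ 28 (mod 41); 28·22 ≡ 1, so inverse 22.
N/71 = 4633; 4633 ≡ 18 (mod 71); 18·4 ≡ 1, so inverse 4.
N/113 = 2911; 2911 ≡ 86 (mod 113); 86·46 ≡ 1, so inverse 46.
x ≡ 1·8023·22 + 25·4633·4 + 93·2911·46 = 13093064.
13093064 mod 328943 = 264287.

264287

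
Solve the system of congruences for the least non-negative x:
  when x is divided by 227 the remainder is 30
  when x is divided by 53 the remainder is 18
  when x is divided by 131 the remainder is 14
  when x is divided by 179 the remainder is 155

The moduli are pairwise coprime; N = 227·53·131·179 = 282114919.
N/227 = 1242797; 1242797 ≡ 199 (mod 227); 199·154 ≡ 1, so inverse 154.
N/53 = 5322923; 5322923 ≡ 27 (mod 53); 27·2 ≡ 1, so inverse 2.
N/131 = 2153549; 2153549 ≡ 40 (mod 131); 40·95 ≡ 1, so inverse 95.
N/179 = 1576061; 1576061 ≡ 145 (mod 179); 145·100 ≡ 1, so inverse 100.
x ≡ 30·1242797·154 + 18·5322923·2 + 14·2153549·95 + 155·1576061·100 = 33226513038.
33226513038 mod 282114919 = 219067515.

219067515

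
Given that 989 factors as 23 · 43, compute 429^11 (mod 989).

988

Mod 23: 429 ≡ 15; 15^11 ≡ 22 (mod 23).
Mod 43: 429 ≡ 42; 42^11 ≡ 42 (mod 43).
Combine by CRT: x ≡ 22 (mod 23), x ≡ 42 (mod 43) ⇒ x ≡ 988 (mod 989).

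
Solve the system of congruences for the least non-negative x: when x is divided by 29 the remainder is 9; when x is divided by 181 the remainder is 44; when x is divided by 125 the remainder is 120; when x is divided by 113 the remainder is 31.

13221370

From x ≡ 9 (mod 29) write x = 9 + 29t. Substituting into x ≡ 44 (mod 181) gives 29t ≡ 35 (mod 181), and since 29⁻¹ ≡ 25 (mod 181), t ≡ 151. Hence x ≡ 9 + 29·151 = 4388 (mod 5249).
From x ≡ 4388 (mod 5249) write x = 4388 + 5249t. Substituting into x ≡ 120 (mod 125) gives 5249t ≡ 107 (mod 125), and since 124⁻¹ ≡ 124 (mod 125), t ≡ 18. Hence x ≡ 4388 + 5249·18 = 98870 (mod 656125).
From x ≡ 98870 (mod 656125) write x = 98870 + 656125t. Substituting into x ≡ 31 (mod 113) gives 656125t ≡ 36 (mod 113), and since 47⁻¹ ≡ 101 (mod 113), t ≡ 20. Hence x ≡ 98870 + 656125·20 = 13221370 (mod 74142125).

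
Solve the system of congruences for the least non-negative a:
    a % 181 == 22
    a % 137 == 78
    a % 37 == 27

Combine the congruences pairwise.
From a ≡ 22 (mod 181) write a = 22 + 181t. Substituting into a ≡ 78 (mod 137) gives 181t ≡ 56 (mod 137), and since 44⁻¹ ≡ 109 (mod 137), t ≡ 76. Hence a ≡ 22 + 181·76 = 13778 (mod 24797).
From a ≡ 13778 (mod 24797) write a = 13778 + 24797t. Substituting into a ≡ 27 (mod 37) gives 24797t ≡ 13 (mod 37), and since 7⁻¹ ≡ 16 (mod 37), t ≡ 23. Hence a ≡ 13778 + 24797·23 = 584109 (mod 917489).

584109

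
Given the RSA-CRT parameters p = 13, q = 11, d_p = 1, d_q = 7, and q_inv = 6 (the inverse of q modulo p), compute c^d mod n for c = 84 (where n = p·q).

6

m₁ = c^(d_p) mod p: c ≡ 6 (mod 13), and 6^1 mod 13 = 6.
m₂ = c^(d_q) mod q: c ≡ 7 (mod 11), and 7^7 mod 11 = 6.
h = q_inv·(m₁ − m₂) mod p = 6·(6 − 6) mod 13 = 0.
m = m₂ + h·q = 6 + 0·11 = 6.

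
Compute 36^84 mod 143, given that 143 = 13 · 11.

Mod 13: 36 ≡ 10; since 12 | 84, by Fermat 10^84 ≡ 1 (mod 13).
Mod 11: 36 ≡ 3; by Fermat, exponent reduces to 84 mod 10 = 4; 3^4 ≡ 4 (mod 11).
Combine by CRT: x ≡ 1 (mod 13), x ≡ 4 (mod 11) ⇒ x ≡ 92 (mod 143).

92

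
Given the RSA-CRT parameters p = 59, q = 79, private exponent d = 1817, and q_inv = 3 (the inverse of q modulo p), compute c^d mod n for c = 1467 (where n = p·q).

d_p = d mod (p−1) = 1817 mod 58 = 19; d_q = d mod (q−1) = 23.
m₁ = c^(d_p) mod p: c ≡ 51 (mod 59), and 51^19 mod 59 = 29.
m₂ = c^(d_q) mod q: c ≡ 45 (mod 79), and 45^23 mod 79 = 11.
h = q_inv·(m₁ − m₂) mod p = 3·(29 − 11) mod 59 = 54.
m = m₂ + h·q = 11 + 54·79 = 4277.

4277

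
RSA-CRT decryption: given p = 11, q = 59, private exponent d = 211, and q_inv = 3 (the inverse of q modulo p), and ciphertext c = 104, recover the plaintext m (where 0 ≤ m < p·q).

d_p = d mod (p−1) = 211 mod 10 = 1; d_q = d mod (q−1) = 37.
m₁ = c^(d_p) mod p: c ≡ 5 (mod 11), and 5^1 mod 11 = 5.
m₂ = c^(d_q) mod q: c ≡ 45 (mod 59), and 45^37 mod 59 = 49.
h = q_inv·(m₁ − m₂) mod p = 3·(5 − 49) mod 11 = 0.
m = m₂ + h·q = 49 + 0·59 = 49.

49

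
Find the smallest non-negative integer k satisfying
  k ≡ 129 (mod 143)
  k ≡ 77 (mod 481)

558

gcd(143, 481) = 13 and 13 | (77 − 129), so the pair is consistent; merging gives k ≡ 558 (mod 5291), where 5291 = lcm(143, 481).
The solution is unique modulo lcm(143, 481) = 5291.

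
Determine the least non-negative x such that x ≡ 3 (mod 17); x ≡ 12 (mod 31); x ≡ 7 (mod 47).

4848

The moduli are pairwise coprime; N = 17·31·47 = 24769.
N/17 = 1457; 1457 ≡ 12 (mod 17); 12·10 ≡ 1, so inverse 10.
N/31 = 799; 799 ≡ 24 (mod 31); 24·22 ≡ 1, so inverse 22.
N/47 = 527; 527 ≡ 10 (mod 47); 10·33 ≡ 1, so inverse 33.
x ≡ 3·1457·10 + 12·799·22 + 7·527·33 = 376383.
376383 mod 24769 = 4848.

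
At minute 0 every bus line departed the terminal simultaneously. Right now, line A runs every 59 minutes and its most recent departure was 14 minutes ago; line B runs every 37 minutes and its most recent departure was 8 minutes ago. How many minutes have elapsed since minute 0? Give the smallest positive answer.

From t ≡ 14 (mod 59) write t = 14 + 59s. Substituting into t ≡ 8 (mod 37) gives 59s ≡ 31 (mod 37), and since 22⁻¹ ≡ 32 (mod 37), s ≡ 30. Hence t ≡ 14 + 59·30 = 1784 (mod 2183).

1784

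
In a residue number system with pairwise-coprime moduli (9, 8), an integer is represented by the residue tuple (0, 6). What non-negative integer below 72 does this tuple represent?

54

Combine the congruences pairwise.
From x ≡ 0 (mod 9) write x = 0 + 9t. Substituting into x ≡ 6 (mod 8) gives 9t ≡ 6 (mod 8), and since 1⁻¹ ≡ 1 (mod 8), t ≡ 6. Hence x ≡ 0 + 9·6 = 54 (mod 72).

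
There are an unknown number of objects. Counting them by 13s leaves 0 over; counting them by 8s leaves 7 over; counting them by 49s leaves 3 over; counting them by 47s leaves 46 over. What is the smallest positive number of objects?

The moduli are pairwise coprime; M = 13·8·49·47 = 239512.
M/13 = 18424; 18424 ≡ 3 (mod 13); 3·9 ≡ 1, so inverse 9.
M/8 = 29939; 29939 ≡ 3 (mod 8); 3·3 ≡ 1, so inverse 3.
M/49 = 4888; 4888 ≡ 37 (mod 49); 37·4 ≡ 1, so inverse 4.
M/47 = 5096; 5096 ≡ 20 (mod 47); 20·40 ≡ 1, so inverse 40.
N ≡ 0·18424·9 + 7·29939·3 + 3·4888·4 + 46·5096·40 = 10064015.
10064015 mod 239512 = 4511.

4511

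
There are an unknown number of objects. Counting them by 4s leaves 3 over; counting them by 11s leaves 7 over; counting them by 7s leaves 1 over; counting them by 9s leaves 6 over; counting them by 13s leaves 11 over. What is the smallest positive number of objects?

21435

Combine the congruences pairwise.
From N ≡ 3 (mod 4) write N = 3 + 4t. Substituting into N ≡ 7 (mod 11) gives 4t ≡ 4 (mod 11), and since 4⁻¹ ≡ 3 (mod 11), t ≡ 1. Hence N ≡ 3 + 4·1 = 7 (mod 44).
From N ≡ 7 (mod 44) write N = 7 + 44t. Substituting into N ≡ 1 (mod 7) gives 44t ≡ 1 (mod 7), and since 2⁻¹ ≡ 4 (mod 7), t ≡ 4. Hence N ≡ 7 + 44·4 = 183 (mod 308).
From N ≡ 183 (mod 308) write N = 183 + 308t. Substituting into N ≡ 6 (mod 9) gives 308t ≡ 3 (mod 9), and since 2⁻¹ ≡ 5 (mod 9), t ≡ 6. Hence N ≡ 183 + 308·6 = 2031 (mod 2772).
From N ≡ 2031 (mod 2772) write N = 2031 + 2772t. Substituting into N ≡ 11 (mod 13) gives 2772t ≡ 8 (mod 13), and since 3⁻¹ ≡ 9 (mod 13), t ≡ 7. Hence N ≡ 2031 + 2772·7 = 21435 (mod 36036).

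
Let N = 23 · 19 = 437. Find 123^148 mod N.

177

Mod 23: 123 ≡ 8; by Fermat, exponent reduces to 148 mod 22 = 16; 8^16 ≡ 16 (mod 23).
Mod 19: 123 ≡ 9; by Fermat, exponent reduces to 148 mod 18 = 4; 9^4 ≡ 6 (mod 19).
Combine by CRT: x ≡ 16 (mod 23), x ≡ 6 (mod 19) ⇒ x ≡ 177 (mod 437).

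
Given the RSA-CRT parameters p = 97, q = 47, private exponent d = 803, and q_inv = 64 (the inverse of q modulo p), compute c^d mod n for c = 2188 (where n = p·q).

d_p = d mod (p−1) = 803 mod 96 = 35; d_q = d mod (q−1) = 21.
m₁ = c^(d_p) mod p: c ≡ 54 (mod 97), and 54^35 mod 97 = 88.
m₂ = c^(d_q) mod q: c ≡ 26 (mod 47), and 26^21 mod 47 = 13.
h = q_inv·(m₁ − m₂) mod p = 64·(88 − 13) mod 97 = 47.
m = m₂ + h·q = 13 + 47·47 = 2222.

2222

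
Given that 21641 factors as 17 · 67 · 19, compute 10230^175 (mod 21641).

Mod 17: 10230 ≡ 13; by Fermat, exponent reduces to 175 mod 16 = 15; 13^15 ≡ 4 (mod 17).
Mod 67: 10230 ≡ 46; by Fermat, exponent reduces to 175 mod 66 = 43; 46^43 ≡ 11 (mod 67).
Mod 19: 10230 ≡ 8; by Fermat, exponent reduces to 175 mod 18 = 13; 8^13 ≡ 8 (mod 19).
Combine by CRT: x ≡ 4 (mod 17), x ≡ 11 (mod 67), x ≡ 8 (mod 19) ⇒ x ≡ 18704 (mod 21641).

18704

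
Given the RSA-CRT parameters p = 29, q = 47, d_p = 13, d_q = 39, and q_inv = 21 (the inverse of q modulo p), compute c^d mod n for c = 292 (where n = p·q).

m₁ = c^(d_p) mod p: c ≡ 2 (mod 29), and 2^13 mod 29 = 14.
m₂ = c^(d_q) mod q: c ≡ 10 (mod 47), and 10^39 mod 47 = 23.
h = q_inv·(m₁ − m₂) mod p = 21·(14 − 23) mod 29 = 14.
m = m₂ + h·q = 23 + 14·47 = 681.

681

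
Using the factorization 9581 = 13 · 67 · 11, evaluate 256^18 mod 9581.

Mod 13: 256 ≡ 9; by Fermat, exponent reduces to 18 mod 12 = 6; 9^6 ≡ 1 (mod 13).
Mod 67: 256 ≡ 55; 55^18 ≡ 9 (mod 67).
Mod 11: 256 ≡ 3; by Fermat, exponent reduces to 18 mod 10 = 8; 3^8 ≡ 5 (mod 11).
Combine by CRT: x ≡ 1 (mod 13), x ≡ 9 (mod 67), x ≡ 5 (mod 11) ⇒ x ≡ 9322 (mod 9581).

9322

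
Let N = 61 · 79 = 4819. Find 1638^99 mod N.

27

Mod 61: 1638 ≡ 52; by Fermat, exponent reduces to 99 mod 60 = 39; 52^39 ≡ 27 (mod 61).
Mod 79: 1638 ≡ 58; by Fermat, exponent reduces to 99 mod 78 = 21; 58^21 ≡ 27 (mod 79).
Combine by CRT: x ≡ 27 (mod 61), x ≡ 27 (mod 79) ⇒ x ≡ 27 (mod 4819).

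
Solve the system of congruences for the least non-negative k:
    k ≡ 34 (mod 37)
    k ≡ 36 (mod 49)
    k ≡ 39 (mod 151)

From k ≡ 34 (mod 37) write k = 34 + 37t. Substituting into k ≡ 36 (mod 49) gives 37t ≡ 2 (mod 49), and since 37⁻¹ ≡ 4 (mod 49), t ≡ 8. Hence k ≡ 34 + 37·8 = 330 (mod 1813).
From k ≡ 330 (mod 1813) write k = 330 + 1813t. Substituting into k ≡ 39 (mod 151) gives 1813t ≡ 11 (mod 151), and since 1⁻¹ ≡ 1 (mod 151), t ≡ 11. Hence k ≡ 330 + 1813·11 = 20273 (mod 273763).

20273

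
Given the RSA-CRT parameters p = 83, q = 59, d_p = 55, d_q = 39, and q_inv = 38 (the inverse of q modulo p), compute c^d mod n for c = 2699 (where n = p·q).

4288

m₁ = c^(d_p) mod p: c ≡ 43 (mod 83), and 43^55 mod 83 = 55.
m₂ = c^(d_q) mod q: c ≡ 44 (mod 59), and 44^39 mod 59 = 40.
h = q_inv·(m₁ − m₂) mod p = 38·(55 − 40) mod 83 = 72.
m = m₂ + h·q = 40 + 72·59 = 4288.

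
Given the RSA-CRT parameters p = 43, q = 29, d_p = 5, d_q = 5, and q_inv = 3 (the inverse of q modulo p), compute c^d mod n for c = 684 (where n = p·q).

481

m₁ = c^(d_p) mod p: c ≡ 39 (mod 43), and 39^5 mod 43 = 8.
m₂ = c^(d_q) mod q: c ≡ 17 (mod 29), and 17^5 mod 29 = 17.
h = q_inv·(m₁ − m₂) mod p = 3·(8 − 17) mod 43 = 16.
m = m₂ + h·q = 17 + 16·29 = 481.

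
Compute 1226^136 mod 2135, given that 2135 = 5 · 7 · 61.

666

Mod 5: 1226 ≡ 1; since 4 | 136, by Fermat 1^136 ≡ 1 (mod 5).
Mod 7: 1226 ≡ 1; by Fermat, exponent reduces to 136 mod 6 = 4; 1^4 ≡ 1 (mod 7).
Mod 61: 1226 ≡ 6; by Fermat, exponent reduces to 136 mod 60 = 16; 6^16 ≡ 56 (mod 61).
Combine by CRT: x ≡ 1 (mod 5), x ≡ 1 (mod 7), x ≡ 56 (mod 61) ⇒ x ≡ 666 (mod 2135).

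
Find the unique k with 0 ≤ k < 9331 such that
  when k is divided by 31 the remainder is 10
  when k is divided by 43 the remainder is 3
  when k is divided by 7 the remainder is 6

5249

From k ≡ 10 (mod 31) write k = 10 + 31t. Substituting into k ≡ 3 (mod 43) gives 31t ≡ 36 (mod 43), and since 31⁻¹ ≡ 25 (mod 43), t ≡ 40. Hence k ≡ 10 + 31·40 = 1250 (mod 1333).
From k ≡ 1250 (mod 1333) write k = 1250 + 1333t. Substituting into k ≡ 6 (mod 7) gives 1333t ≡ 2 (mod 7), and since 3⁻¹ ≡ 5 (mod 7), t ≡ 3. Hence k ≡ 1250 + 1333·3 = 5249 (mod 9331).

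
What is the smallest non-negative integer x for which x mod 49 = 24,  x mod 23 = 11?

From x ≡ 24 (mod 49) write x = 24 + 49t. Substituting into x ≡ 11 (mod 23) gives 49t ≡ 10 (mod 23), and since 3⁻¹ ≡ 8 (mod 23), t ≡ 11. Hence x ≡ 24 + 49·11 = 563 (mod 1127).

563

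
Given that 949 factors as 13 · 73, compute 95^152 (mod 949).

Mod 13: 95 ≡ 4; by Fermat, exponent reduces to 152 mod 12 = 8; 4^8 ≡ 3 (mod 13).
Mod 73: 95 ≡ 22; by Fermat, exponent reduces to 152 mod 72 = 8; 22^8 ≡ 1 (mod 73).
Combine by CRT: x ≡ 3 (mod 13), x ≡ 1 (mod 73) ⇒ x ≡ 731 (mod 949).

731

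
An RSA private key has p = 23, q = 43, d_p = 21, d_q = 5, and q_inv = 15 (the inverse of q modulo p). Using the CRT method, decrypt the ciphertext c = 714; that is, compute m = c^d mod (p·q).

m₁ = c^(d_p) mod p: c ≡ 1 (mod 23), and 1^21 mod 23 = 1.
m₂ = c^(d_q) mod q: c ≡ 26 (mod 43), and 26^5 mod 43 = 3.
h = q_inv·(m₁ − m₂) mod p = 15·(1 − 3) mod 23 = 16.
m = m₂ + h·q = 3 + 16·43 = 691.

691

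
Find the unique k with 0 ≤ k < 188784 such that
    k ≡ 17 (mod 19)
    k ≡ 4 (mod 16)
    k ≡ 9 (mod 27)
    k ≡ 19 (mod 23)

172404

From k ≡ 17 (mod 19) write k = 17 + 19t. Substituting into k ≡ 4 (mod 16) gives 19t ≡ 3 (mod 16), and since 3⁻¹ ≡ 11 (mod 16), t ≡ 1. Hence k ≡ 17 + 19·1 = 36 (mod 304).
From k ≡ 36 (mod 304) write k = 36 + 304t. Substituting into k ≡ 9 (mod 27) gives 304t ≡ 0 (mod 27), and since 7⁻¹ ≡ 4 (mod 27), t ≡ 0. Hence k ≡ 36 + 304·0 = 36 (mod 8208).
From k ≡ 36 (mod 8208) write k = 36 + 8208t. Substituting into k ≡ 19 (mod 23) gives 8208t ≡ 6 (mod 23), and since 20⁻¹ ≡ 15 (mod 23), t ≡ 21. Hence k ≡ 36 + 8208·21 = 172404 (mod 188784).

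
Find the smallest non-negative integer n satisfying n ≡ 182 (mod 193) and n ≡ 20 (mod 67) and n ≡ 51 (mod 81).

Combine the congruences pairwise.
From n ≡ 182 (mod 193) write n = 182 + 193t. Substituting into n ≡ 20 (mod 67) gives 193t ≡ 39 (mod 67), and since 59⁻¹ ≡ 25 (mod 67), t ≡ 37. Hence n ≡ 182 + 193·37 = 7323 (mod 12931).
From n ≡ 7323 (mod 12931) write n = 7323 + 12931t. Substituting into n ≡ 51 (mod 81) gives 12931t ≡ 18 (mod 81), and since 52⁻¹ ≡ 67 (mod 81), t ≡ 72. Hence n ≡ 7323 + 12931·72 = 938355 (mod 1047411).

938355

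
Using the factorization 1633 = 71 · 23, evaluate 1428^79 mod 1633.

Mod 71: 1428 ≡ 8; by Fermat, exponent reduces to 79 mod 70 = 9; 8^9 ≡ 38 (mod 71).
Mod 23: 1428 ≡ 2; by Fermat, exponent reduces to 79 mod 22 = 13; 2^13 ≡ 4 (mod 23).
Combine by CRT: x ≡ 38 (mod 71), x ≡ 4 (mod 23) ⇒ x ≡ 464 (mod 1633).

464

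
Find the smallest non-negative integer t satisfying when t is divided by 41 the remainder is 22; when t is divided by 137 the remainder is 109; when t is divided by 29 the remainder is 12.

42990

The moduli are pairwise coprime; N = 41·137·29 = 162893.
N/41 = 3973; 3973 ≡ 37 (mod 41); 37·10 ≡ 1, so inverse 10.
N/137 = 1189; 1189 ≡ 93 (mod 137); 93·28 ≡ 1, so inverse 28.
N/29 = 5617; 5617 ≡ 20 (mod 29); 20·16 ≡ 1, so inverse 16.
t ≡ 22·3973·10 + 109·1189·28 + 12·5617·16 = 5581352.
5581352 mod 162893 = 42990.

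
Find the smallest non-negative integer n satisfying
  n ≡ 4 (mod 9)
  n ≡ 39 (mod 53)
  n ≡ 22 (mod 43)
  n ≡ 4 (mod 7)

Combine the congruences pairwise.
From n ≡ 4 (mod 9) write n = 4 + 9t. Substituting into n ≡ 39 (mod 53) gives 9t ≡ 35 (mod 53), and since 9⁻¹ ≡ 6 (mod 53), t ≡ 51. Hence n ≡ 4 + 9·51 = 463 (mod 477).
From n ≡ 463 (mod 477) write n = 463 + 477t. Substituting into n ≡ 22 (mod 43) gives 477t ≡ 32 (mod 43), and since 4⁻¹ ≡ 11 (mod 43), t ≡ 8. Hence n ≡ 463 + 477·8 = 4279 (mod 20511).
From n ≡ 4279 (mod 20511) write n = 4279 + 20511t. Substituting into n ≡ 4 (mod 7) gives 20511t ≡ 2 (mod 7), and since 1⁻¹ ≡ 1 (mod 7), t ≡ 2. Hence n ≡ 4279 + 20511·2 = 45301 (mod 143577).

45301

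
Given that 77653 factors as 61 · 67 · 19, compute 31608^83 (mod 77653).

Mod 61: 31608 ≡ 10; by Fermat, exponent reduces to 83 mod 60 = 23; 10^23 ≡ 7 (mod 61).
Mod 67: 31608 ≡ 51; by Fermat, exponent reduces to 83 mod 66 = 17; 51^17 ≡ 63 (mod 67).
Mod 19: 31608 ≡ 11; by Fermat, exponent reduces to 83 mod 18 = 11; 11^11 ≡ 7 (mod 19).
Combine by CRT: x ≡ 7 (mod 61), x ≡ 63 (mod 67), x ≡ 7 (mod 19) ⇒ x ≡ 49844 (mod 77653).

49844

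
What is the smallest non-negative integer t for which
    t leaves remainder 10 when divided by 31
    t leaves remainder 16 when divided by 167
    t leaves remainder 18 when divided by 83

The moduli are pairwise coprime; N = 31·167·83 = 429691.
N/31 = 13861; 13861 ≡ 4 (mod 31); 4·8 ≡ 1, so inverse 8.
N/167 = 2573; 2573 ≡ 68 (mod 167); 68·140 ≡ 1, so inverse 140.
N/83 = 5177; 5177 ≡ 31 (mod 83); 31·75 ≡ 1, so inverse 75.
t ≡ 10·13861·8 + 16·2573·140 + 18·5177·75 = 13861350.
13861350 mod 429691 = 111238.

111238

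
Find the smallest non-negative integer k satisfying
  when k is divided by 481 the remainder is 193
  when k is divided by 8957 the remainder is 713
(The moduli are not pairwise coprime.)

Combine the congruences pairwise.
gcd(481, 8957) = 13 and 13 | (713 − 193), so the pair is consistent; merging gives k ≡ 215681 (mod 331409), where 331409 = lcm(481, 8957).
The solution is unique modulo lcm(481, 8957) = 331409.

215681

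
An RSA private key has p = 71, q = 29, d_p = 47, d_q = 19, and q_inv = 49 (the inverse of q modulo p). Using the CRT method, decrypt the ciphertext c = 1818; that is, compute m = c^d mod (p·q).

m₁ = c^(d_p) mod p: c ≡ 43 (mod 71), and 43^47 mod 71 = 19.
m₂ = c^(d_q) mod q: c ≡ 20 (mod 29), and 20^19 mod 29 = 24.
h = q_inv·(m₁ − m₂) mod p = 49·(19 − 24) mod 71 = 39.
m = m₂ + h·q = 24 + 39·29 = 1155.

1155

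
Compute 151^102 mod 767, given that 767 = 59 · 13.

12

Mod 59: 151 ≡ 33; by Fermat, exponent reduces to 102 mod 58 = 44; 33^44 ≡ 12 (mod 59).
Mod 13: 151 ≡ 8; by Fermat, exponent reduces to 102 mod 12 = 6; 8^6 ≡ 12 (mod 13).
Combine by CRT: x ≡ 12 (mod 59), x ≡ 12 (mod 13) ⇒ x ≡ 12 (mod 767).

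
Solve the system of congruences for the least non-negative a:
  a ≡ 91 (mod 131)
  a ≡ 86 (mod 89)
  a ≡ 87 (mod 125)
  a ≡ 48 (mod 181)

From a ≡ 91 (mod 131) write a = 91 + 131t. Substituting into a ≡ 86 (mod 89) gives 131t ≡ 84 (mod 89), and since 42⁻¹ ≡ 53 (mod 89), t ≡ 2. Hence a ≡ 91 + 131·2 = 353 (mod 11659).
From a ≡ 353 (mod 11659) write a = 353 + 11659t. Substituting into a ≡ 87 (mod 125) gives 11659t ≡ 109 (mod 125), and since 34⁻¹ ≡ 114 (mod 125), t ≡ 51. Hence a ≡ 353 + 11659·51 = 594962 (mod 1457375).
From a ≡ 594962 (mod 1457375) write a = 594962 + 1457375t. Substituting into a ≡ 48 (mod 181) gives 1457375t ≡ 33 (mod 181), and since 144⁻¹ ≡ 44 (mod 181), t ≡ 4. Hence a ≡ 594962 + 1457375·4 = 6424462 (mod 263784875).

6424462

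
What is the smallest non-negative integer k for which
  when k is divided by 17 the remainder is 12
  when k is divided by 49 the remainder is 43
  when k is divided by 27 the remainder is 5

17879

The moduli are pairwise coprime; N = 17·49·27 = 22491.
N/17 = 1323; 1323 ≡ 14 (mod 17); 14·11 ≡ 1, so inverse 11.
N/49 = 459; 459 ≡ 18 (mod 49); 18·30 ≡ 1, so inverse 30.
N/27 = 833; 833 ≡ 23 (mod 27); 23·20 ≡ 1, so inverse 20.
k ≡ 12·1323·11 + 43·459·30 + 5·833·20 = 850046.
850046 mod 22491 = 17879.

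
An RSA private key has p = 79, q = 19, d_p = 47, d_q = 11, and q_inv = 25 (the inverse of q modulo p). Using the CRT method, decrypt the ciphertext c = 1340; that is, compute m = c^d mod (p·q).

1268

m₁ = c^(d_p) mod p: c ≡ 76 (mod 79), and 76^47 mod 79 = 4.
m₂ = c^(d_q) mod q: c ≡ 10 (mod 19), and 10^11 mod 19 = 14.
h = q_inv·(m₁ − m₂) mod p = 25·(4 − 14) mod 79 = 66.
m = m₂ + h·q = 14 + 66·19 = 1268.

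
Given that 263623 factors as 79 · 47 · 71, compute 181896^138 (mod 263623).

Mod 79: 181896 ≡ 38; by Fermat, exponent reduces to 138 mod 78 = 60; 38^60 ≡ 21 (mod 79).
Mod 47: 181896 ≡ 6; since 46 | 138, by Fermat 6^138 ≡ 1 (mod 47).
Mod 71: 181896 ≡ 65; by Fermat, exponent reduces to 138 mod 70 = 68; 65^68 ≡ 2 (mod 71).
Combine by CRT: x ≡ 21 (mod 79), x ≡ 1 (mod 47), x ≡ 2 (mod 71) ⇒ x ≡ 250135 (mod 263623).

250135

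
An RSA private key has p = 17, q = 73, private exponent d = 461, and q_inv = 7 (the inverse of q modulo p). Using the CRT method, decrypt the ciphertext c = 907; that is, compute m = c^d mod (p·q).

996

d_p = d mod (p−1) = 461 mod 16 = 13; d_q = d mod (q−1) = 29.
m₁ = c^(d_p) mod p: c ≡ 6 (mod 17), and 6^13 mod 17 = 10.
m₂ = c^(d_q) mod q: c ≡ 31 (mod 73), and 31^29 mod 73 = 47.
h = q_inv·(m₁ − m₂) mod p = 7·(10 − 47) mod 17 = 13.
m = m₂ + h·q = 47 + 13·73 = 996.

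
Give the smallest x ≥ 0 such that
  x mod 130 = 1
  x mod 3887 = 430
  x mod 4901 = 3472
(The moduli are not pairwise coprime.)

gcd(130, 3887) = 13 and 13 | (430 − 1), so the pair is consistent; merging gives x ≡ 12091 (mod 38870), where 38870 = lcm(130, 3887).
gcd(38870, 4901) = 169 and 169 | (3472 − 12091), so the pair is consistent; merging gives x ≡ 439661 (mod 1127230), where 1127230 = lcm(38870, 4901).
The solution is unique modulo lcm(130, 3887, 4901) = 1127230.

439661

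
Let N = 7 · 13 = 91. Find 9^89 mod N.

Mod 7: 9 ≡ 2; by Fermat, exponent reduces to 89 mod 6 = 5; 2^5 ≡ 4 (mod 7).
Mod 13: 9 ≡ 9; by Fermat, exponent reduces to 89 mod 12 = 5; 9^5 ≡ 3 (mod 13).
Combine by CRT: x ≡ 4 (mod 7), x ≡ 3 (mod 13) ⇒ x ≡ 81 (mod 91).

81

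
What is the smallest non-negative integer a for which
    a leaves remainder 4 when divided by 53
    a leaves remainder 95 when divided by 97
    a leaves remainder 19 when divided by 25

Combine the congruences pairwise.
From a ≡ 4 (mod 53) write a = 4 + 53t. Substituting into a ≡ 95 (mod 97) gives 53t ≡ 91 (mod 97), and since 53⁻¹ ≡ 11 (mod 97), t ≡ 31. Hence a ≡ 4 + 53·31 = 1647 (mod 5141).
From a ≡ 1647 (mod 5141) write a = 1647 + 5141t. Substituting into a ≡ 19 (mod 25) gives 5141t ≡ 22 (mod 25), and since 16⁻¹ ≡ 11 (mod 25), t ≡ 17. Hence a ≡ 1647 + 5141·17 = 89044 (mod 128525).

89044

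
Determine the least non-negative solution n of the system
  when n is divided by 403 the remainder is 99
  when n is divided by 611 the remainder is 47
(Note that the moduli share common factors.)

4935

gcd(403, 611) = 13 and 13 | (47 − 99), so the pair is consistent; merging gives n ≡ 4935 (mod 18941), where 18941 = lcm(403, 611).
The solution is unique modulo lcm(403, 611) = 18941.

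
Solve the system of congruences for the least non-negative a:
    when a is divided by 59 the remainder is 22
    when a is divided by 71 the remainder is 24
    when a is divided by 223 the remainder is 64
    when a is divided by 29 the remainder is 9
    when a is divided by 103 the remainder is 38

908275050

The moduli are pairwise coprime; N = 59·71·223·29·103 = 2790297089.
N/59 = 47293171; 47293171 ≡ 10 (mod 59); 10·6 ≡ 1, so inverse 6.
N/71 = 39299959; 39299959 ≡ 39 (mod 71); 39·51 ≡ 1, so inverse 51.
N/223 = 12512543; 12512543 ≡ 13 (mod 223); 13·103 ≡ 1, so inverse 103.
N/29 = 96217141; 96217141 ≡ 13 (mod 29); 13·9 ≡ 1, so inverse 9.
N/103 = 27090263; 27090263 ≡ 27 (mod 103); 27·42 ≡ 1, so inverse 42.
a ≡ 22·47293171·6 + 24·39299959·51 + 64·12512543·103 + 9·96217141·9 + 38·27090263·42 = 187858180013.
187858180013 mod 2790297089 = 908275050.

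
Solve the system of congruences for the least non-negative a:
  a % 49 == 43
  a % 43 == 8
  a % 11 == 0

22583

The moduli are pairwise coprime; N = 49·43·11 = 23177.
N/49 = 473; 473 ≡ 32 (mod 49); 32·23 ≡ 1, so inverse 23.
N/43 = 539; 539 ≡ 23 (mod 43); 23·15 ≡ 1, so inverse 15.
N/11 = 2107; 2107 ≡ 6 (mod 11); 6·2 ≡ 1, so inverse 2.
a ≡ 43·473·23 + 8·539·15 + 0·2107·2 = 532477.
532477 mod 23177 = 22583.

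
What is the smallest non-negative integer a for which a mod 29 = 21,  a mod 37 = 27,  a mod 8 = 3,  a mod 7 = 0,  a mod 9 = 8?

162827

The moduli are pairwise coprime; N = 29·37·8·7·9 = 540792.
N/29 = 18648; 18648 ≡ 1 (mod 29), inverse 1.
N/37 = 14616; 14616 ≡ 1 (mod 37), inverse 1.
N/8 = 67599; 67599 ≡ 7 (mod 8); 7·7 ≡ 1, so inverse 7.
N/7 = 77256; 77256 ≡ 4 (mod 7); 4·2 ≡ 1, so inverse 2.
N/9 = 60088; 60088 ≡ 4 (mod 9); 4·7 ≡ 1, so inverse 7.
a ≡ 21·18648·1 + 27·14616·1 + 3·67599·7 + 0·77256·2 + 8·60088·7 = 5570747.
5570747 mod 540792 = 162827.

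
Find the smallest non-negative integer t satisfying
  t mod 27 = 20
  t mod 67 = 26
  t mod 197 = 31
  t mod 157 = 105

The moduli are pairwise coprime; N = 27·67·197·157 = 55950561.
N/27 = 2072243; 2072243 ≡ 20 (mod 27); 20·23 ≡ 1, so inverse 23.
N/67 = 835083; 835083 ≡ 62 (mod 67); 62·40 ≡ 1, so inverse 40.
N/197 = 284013; 284013 ≡ 136 (mod 197); 136·155 ≡ 1, so inverse 155.
N/157 = 356373; 356373 ≡ 140 (mod 157); 140·120 ≡ 1, so inverse 120.
t ≡ 20·2072243·23 + 26·835083·40 + 31·284013·155 + 105·356373·120 = 7676700365.
7676700365 mod 55950561 = 11473508.

11473508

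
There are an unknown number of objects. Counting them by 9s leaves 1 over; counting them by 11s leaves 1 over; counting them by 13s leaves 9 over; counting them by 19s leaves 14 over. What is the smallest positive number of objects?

2674

From N ≡ 1 (mod 9) write N = 1 + 9t. Substituting into N ≡ 1 (mod 11) gives 9t ≡ 0 (mod 11), and since 9⁻¹ ≡ 5 (mod 11), t ≡ 0. Hence N ≡ 1 + 9·0 = 1 (mod 99).
From N ≡ 1 (mod 99) write N = 1 + 99t. Substituting into N ≡ 9 (mod 13) gives 99t ≡ 8 (mod 13), and since 8⁻¹ ≡ 5 (mod 13), t ≡ 1. Hence N ≡ 1 + 99·1 = 100 (mod 1287).
From N ≡ 100 (mod 1287) write N = 100 + 1287t. Substituting into N ≡ 14 (mod 19) gives 1287t ≡ 9 (mod 19), and since 14⁻¹ ≡ 15 (mod 19), t ≡ 2. Hence N ≡ 100 + 1287·2 = 2674 (mod 24453).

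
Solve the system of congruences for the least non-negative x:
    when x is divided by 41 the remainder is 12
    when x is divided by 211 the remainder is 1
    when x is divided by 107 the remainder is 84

From x ≡ 12 (mod 41) write x = 12 + 41t. Substituting into x ≡ 1 (mod 211) gives 41t ≡ 200 (mod 211), and since 41⁻¹ ≡ 175 (mod 211), t ≡ 185. Hence x ≡ 12 + 41·185 = 7597 (mod 8651).
From x ≡ 7597 (mod 8651) write x = 7597 + 8651t. Substituting into x ≡ 84 (mod 107) gives 8651t ≡ 84 (mod 107), and since 91⁻¹ ≡ 20 (mod 107), t ≡ 75. Hence x ≡ 7597 + 8651·75 = 656422 (mod 925657).

656422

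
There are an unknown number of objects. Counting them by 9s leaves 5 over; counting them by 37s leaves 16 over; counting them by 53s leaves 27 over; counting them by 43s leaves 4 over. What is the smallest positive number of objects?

490118

Combine the congruences pairwise.
From N ≡ 5 (mod 9) write N = 5 + 9t. Substituting into N ≡ 16 (mod 37) gives 9t ≡ 11 (mod 37), and since 9⁻¹ ≡ 33 (mod 37), t ≡ 30. Hence N ≡ 5 + 9·30 = 275 (mod 333).
From N ≡ 275 (mod 333) write N = 275 + 333t. Substituting into N ≡ 27 (mod 53) gives 333t ≡ 17 (mod 53), and since 15⁻¹ ≡ 46 (mod 53), t ≡ 40. Hence N ≡ 275 + 333·40 = 13595 (mod 17649).
From N ≡ 13595 (mod 17649) write N = 13595 + 17649t. Substituting into N ≡ 4 (mod 43) gives 17649t ≡ 40 (mod 43), and since 19⁻¹ ≡ 34 (mod 43), t ≡ 27. Hence N ≡ 13595 + 17649·27 = 490118 (mod 758907).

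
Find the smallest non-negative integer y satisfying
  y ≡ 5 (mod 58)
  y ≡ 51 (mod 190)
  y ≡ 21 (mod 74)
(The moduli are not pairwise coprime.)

62181

Combine the congruences pairwise.
gcd(58, 190) = 2 and 2 | (51 − 5), so the pair is consistent; merging gives y ≡ 1571 (mod 5510), where 5510 = lcm(58, 190).
gcd(5510, 74) = 2 and 2 | (21 − 1571), so the pair is consistent; merging gives y ≡ 62181 (mod 203870), where 203870 = lcm(5510, 74).
The solution is unique modulo lcm(58, 190, 74) = 203870.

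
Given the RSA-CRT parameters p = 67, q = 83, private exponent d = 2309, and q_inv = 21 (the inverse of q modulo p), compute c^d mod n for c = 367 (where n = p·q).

d_p = d mod (p−1) = 2309 mod 66 = 65; d_q = d mod (q−1) = 13.
m₁ = c^(d_p) mod p: c ≡ 32 (mod 67), and 32^65 mod 67 = 44.
m₂ = c^(d_q) mod q: c ≡ 35 (mod 83), and 35^13 mod 83 = 67.
h = q_inv·(m₁ − m₂) mod p = 21·(44 − 67) mod 67 = 53.
m = m₂ + h·q = 67 + 53·83 = 4466.

4466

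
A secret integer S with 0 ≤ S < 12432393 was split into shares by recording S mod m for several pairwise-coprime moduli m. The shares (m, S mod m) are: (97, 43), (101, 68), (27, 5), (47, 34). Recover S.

10758992

Combine the congruences pairwise.
From S ≡ 43 (mod 97) write S = 43 + 97t. Substituting into S ≡ 68 (mod 101) gives 97t ≡ 25 (mod 101), and since 97⁻¹ ≡ 25 (mod 101), t ≡ 19. Hence S ≡ 43 + 97·19 = 1886 (mod 9797).
From S ≡ 1886 (mod 9797) write S = 1886 + 9797t. Substituting into S ≡ 5 (mod 27) gives 9797t ≡ 9 (mod 27), and since 23⁻¹ ≡ 20 (mod 27), t ≡ 18. Hence S ≡ 1886 + 9797·18 = 178232 (mod 264519).
From S ≡ 178232 (mod 264519) write S = 178232 + 264519t. Substituting into S ≡ 34 (mod 47) gives 264519t ≡ 26 (mod 47), and since 3⁻¹ ≡ 16 (mod 47), t ≡ 40. Hence S ≡ 178232 + 264519·40 = 10758992 (mod 12432393).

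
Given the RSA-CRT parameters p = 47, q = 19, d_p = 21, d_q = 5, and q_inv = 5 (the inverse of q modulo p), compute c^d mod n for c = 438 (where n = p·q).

m₁ = c^(d_p) mod p: c ≡ 15 (mod 47), and 15^21 mod 47 = 33.
m₂ = c^(d_q) mod q: c ≡ 1 (mod 19), and 1^5 mod 19 = 1.
h = q_inv·(m₁ − m₂) mod p = 5·(33 − 1) mod 47 = 19.
m = m₂ + h·q = 1 + 19·19 = 362.

362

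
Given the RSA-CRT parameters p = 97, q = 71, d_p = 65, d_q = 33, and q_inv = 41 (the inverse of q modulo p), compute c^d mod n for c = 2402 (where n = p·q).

m₁ = c^(d_p) mod p: c ≡ 74 (mod 97), and 74^65 mod 97 = 68.
m₂ = c^(d_q) mod q: c ≡ 59 (mod 71), and 59^33 mod 71 = 35.
h = q_inv·(m₁ − m₂) mod p = 41·(68 − 35) mod 97 = 92.
m = m₂ + h·q = 35 + 92·71 = 6567.

6567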